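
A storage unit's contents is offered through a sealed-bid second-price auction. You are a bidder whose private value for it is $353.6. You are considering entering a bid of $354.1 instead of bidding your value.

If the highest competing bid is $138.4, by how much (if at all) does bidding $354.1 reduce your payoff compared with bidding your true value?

$0

Bidding your value $353.6: you win (since $353.6 > $138.4) and pay $138.4. Payoff $215.2.
Bidding $354.1: you win and pay $138.4. Payoff $353.6 − $138.4 = $215.2.
Difference = $215.2 − $215.2 = $0; both bids lead to the same outcome because the competing bid is below both your value and your alternative bid.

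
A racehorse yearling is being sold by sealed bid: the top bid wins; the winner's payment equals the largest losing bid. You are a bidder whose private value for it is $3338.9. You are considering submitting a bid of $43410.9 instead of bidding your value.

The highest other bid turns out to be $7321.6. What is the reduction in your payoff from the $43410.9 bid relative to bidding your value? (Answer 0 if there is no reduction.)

Bidding your value $3338.9: you lose (since $3338.9 < $7321.6). Payoff $0.
Bidding $43410.9: you win and pay $7321.6. Payoff $3338.9 − $7321.6 = −$3982.7.
The competing bid $7321.6 lies between your value and your inflated bid, so overbidding wins an item priced above your value.
Loss from deviating = $0 − (−$3982.7) = $3982.7.

$3982.7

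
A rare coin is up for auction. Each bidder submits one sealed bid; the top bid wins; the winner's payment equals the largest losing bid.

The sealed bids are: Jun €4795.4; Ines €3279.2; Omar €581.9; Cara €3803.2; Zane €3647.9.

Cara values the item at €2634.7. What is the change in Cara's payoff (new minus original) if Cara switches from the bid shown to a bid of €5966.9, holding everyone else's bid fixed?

−€2160.7

The highest bid among the other bidders is €4795.4; Cara's bid doesn't change that.
Original bid €3803.2: Cara is not highest (top rival bid is €4795.4); payoff €0.
Alternative bid €5966.9: Cara is highest, pays the top rival bid €4795.4; payoff €2634.7 − €4795.4 = −€2160.7.
Change in payoff = −€2160.7 − (€0) = −€2160.7.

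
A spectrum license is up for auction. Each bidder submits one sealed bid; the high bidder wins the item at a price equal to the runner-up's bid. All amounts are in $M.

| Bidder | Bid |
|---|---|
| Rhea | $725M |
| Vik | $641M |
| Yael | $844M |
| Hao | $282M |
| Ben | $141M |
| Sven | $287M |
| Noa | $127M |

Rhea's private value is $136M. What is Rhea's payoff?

Highest bid: Yael at $844M, so Yael wins.
Second-highest bid: Rhea at $725M — that is the price the winner pays.
Rhea did not win, so Rhea pays nothing and receives nothing: payoff $0M.

$0M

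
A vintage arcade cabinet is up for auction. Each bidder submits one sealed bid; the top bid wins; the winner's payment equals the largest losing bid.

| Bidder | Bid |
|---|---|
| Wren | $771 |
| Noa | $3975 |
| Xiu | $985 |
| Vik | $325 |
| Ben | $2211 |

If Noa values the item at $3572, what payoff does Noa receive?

Highest bid: Noa at $3975, so Noa wins.
Second-highest bid: Ben at $2211 — that is the price the winner pays.
Noa's payoff = value − price = $3572 − $2211 = $1361.

$1361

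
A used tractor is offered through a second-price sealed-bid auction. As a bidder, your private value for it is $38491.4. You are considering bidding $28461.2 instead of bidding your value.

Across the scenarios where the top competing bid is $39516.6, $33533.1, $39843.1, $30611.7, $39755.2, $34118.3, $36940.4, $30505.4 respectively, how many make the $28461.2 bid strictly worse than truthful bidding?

5

The deviation hurts exactly when the highest competing bid lies strictly between $28461.2 and $38491.4 — underbidding then forfeits a profitable win.
$39516.6: above both → same outcome either way.
$33533.1: inside the interval → strictly worse (loss $4958.3).
$39843.1: above both → same outcome either way.
$30611.7: inside the interval → strictly worse (loss $7879.7).
$39755.2: above both → same outcome either way.
$34118.3: inside the interval → strictly worse (loss $4373.1).
$36940.4: inside the interval → strictly worse (loss $1551).
$30505.4: inside the interval → strictly worse (loss $7986).
Count: 5.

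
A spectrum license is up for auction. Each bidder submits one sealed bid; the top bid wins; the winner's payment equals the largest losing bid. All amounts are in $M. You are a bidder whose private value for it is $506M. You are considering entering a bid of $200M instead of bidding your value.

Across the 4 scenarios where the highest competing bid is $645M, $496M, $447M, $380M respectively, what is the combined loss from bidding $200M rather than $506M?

$195M

The deviation costs you only when the competing bid falls strictly between $200M and $506M; elsewhere both bids give the same outcome.
$645M: outcomes coincide → loss $0M.
$496M: truthful payoff $10M, deviation payoff $0M → loss $10M.
$447M: truthful payoff $59M, deviation payoff $0M → loss $59M.
$380M: truthful payoff $126M, deviation payoff $0M → loss $126M.
Total loss = $10M + $59M + $126M = $195M.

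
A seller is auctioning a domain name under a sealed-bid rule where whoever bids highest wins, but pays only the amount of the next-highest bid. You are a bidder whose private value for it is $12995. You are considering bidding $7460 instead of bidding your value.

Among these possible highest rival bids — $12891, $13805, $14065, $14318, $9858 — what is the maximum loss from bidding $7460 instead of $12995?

$3137

$12891: truthful gives $104, deviation gives $0 → loss $104.
$13805: same outcome either way → loss $0.
$14065: same outcome either way → loss $0.
$14318: same outcome either way → loss $0.
$9858: truthful gives $3137, deviation gives $0 → loss $3137.
Maximum loss: $3137.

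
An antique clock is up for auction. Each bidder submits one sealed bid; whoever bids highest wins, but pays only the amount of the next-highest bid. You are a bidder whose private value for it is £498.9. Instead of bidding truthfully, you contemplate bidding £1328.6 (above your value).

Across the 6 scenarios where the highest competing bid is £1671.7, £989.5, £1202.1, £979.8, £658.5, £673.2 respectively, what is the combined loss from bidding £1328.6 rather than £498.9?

The deviation costs you only when the competing bid falls strictly between £498.9 and £1328.6; elsewhere both bids give the same outcome.
£1671.7: outcomes coincide → loss £0.
£989.5: truthful payoff £0, deviation payoff −£490.6 → loss £490.6.
£1202.1: truthful payoff £0, deviation payoff −£703.2 → loss £703.2.
£979.8: truthful payoff £0, deviation payoff −£480.9 → loss £480.9.
£658.5: truthful payoff £0, deviation payoff −£159.6 → loss £159.6.
£673.2: truthful payoff £0, deviation payoff −£174.3 → loss £174.3.
Total loss = £490.6 + £703.2 + £480.9 + £159.6 + £174.3 = £2008.6.

£2008.6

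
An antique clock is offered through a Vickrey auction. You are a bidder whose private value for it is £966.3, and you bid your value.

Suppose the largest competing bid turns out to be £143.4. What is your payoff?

£822.9

Your bid £966.3 exceeds the highest competing bid £143.4, so you win.
In a second-price auction the winner pays the second-highest bid, £143.4.
Payoff = value − price = £966.3 − £143.4 = £822.9.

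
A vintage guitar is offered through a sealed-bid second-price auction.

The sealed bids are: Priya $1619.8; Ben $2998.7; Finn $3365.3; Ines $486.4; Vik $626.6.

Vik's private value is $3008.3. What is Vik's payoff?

Highest bid: Finn at $3365.3, so Finn wins.
Second-highest bid: Ben at $2998.7 — that is the price the winner pays.
Vik did not win, so Vik pays nothing and receives nothing: payoff $0.

$0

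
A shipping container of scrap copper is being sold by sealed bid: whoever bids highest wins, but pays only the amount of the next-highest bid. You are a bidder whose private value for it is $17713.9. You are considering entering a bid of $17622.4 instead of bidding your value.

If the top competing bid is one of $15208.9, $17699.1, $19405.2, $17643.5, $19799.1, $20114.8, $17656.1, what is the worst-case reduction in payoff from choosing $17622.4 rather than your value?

$70.4

$15208.9: same outcome either way → loss $0.
$17699.1: truthful gives $14.8, deviation gives $0 → loss $14.8.
$19405.2: same outcome either way → loss $0.
$17643.5: truthful gives $70.4, deviation gives $0 → loss $70.4.
$19799.1: same outcome either way → loss $0.
$20114.8: same outcome either way → loss $0.
$17656.1: truthful gives $57.8, deviation gives $0 → loss $57.8.
Maximum loss: $70.4.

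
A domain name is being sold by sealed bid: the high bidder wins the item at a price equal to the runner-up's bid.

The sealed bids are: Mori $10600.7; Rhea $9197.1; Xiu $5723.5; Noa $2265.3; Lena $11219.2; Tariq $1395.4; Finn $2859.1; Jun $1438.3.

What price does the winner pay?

Highest bid: Lena at $11219.2, so Lena wins.
Second-highest bid: Mori at $10600.7 — that is the price the winner pays.

$10600.7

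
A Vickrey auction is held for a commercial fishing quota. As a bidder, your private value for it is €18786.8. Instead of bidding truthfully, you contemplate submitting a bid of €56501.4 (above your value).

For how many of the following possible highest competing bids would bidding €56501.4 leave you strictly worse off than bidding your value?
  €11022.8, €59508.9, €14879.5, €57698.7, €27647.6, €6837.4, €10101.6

1

The deviation hurts exactly when the highest competing bid lies strictly between €18786.8 and €56501.4 — overbidding then wins at a price above your value.
€11022.8: below both → same outcome either way.
€59508.9: above both → same outcome either way.
€14879.5: below both → same outcome either way.
€57698.7: above both → same outcome either way.
€27647.6: inside the interval → strictly worse (loss €8860.8).
€6837.4: below both → same outcome either way.
€10101.6: below both → same outcome either way.
Count: 1.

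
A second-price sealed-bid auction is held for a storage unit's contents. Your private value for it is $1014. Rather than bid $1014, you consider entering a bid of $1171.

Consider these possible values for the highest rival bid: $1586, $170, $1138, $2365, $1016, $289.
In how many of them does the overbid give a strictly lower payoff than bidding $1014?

The deviation hurts exactly when the highest competing bid lies strictly between $1014 and $1171 — overbidding then wins at a price above your value.
$1586: above both → same outcome either way.
$170: below both → same outcome either way.
$1138: inside the interval → strictly worse (loss $124).
$2365: above both → same outcome either way.
$1016: inside the interval → strictly worse (loss $2).
$289: below both → same outcome either way.
Count: 2.

2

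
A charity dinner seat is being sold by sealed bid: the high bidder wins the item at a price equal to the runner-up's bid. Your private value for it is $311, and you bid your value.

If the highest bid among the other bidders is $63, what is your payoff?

Your bid $311 exceeds the highest competing bid $63, so you win.
In a second-price auction the winner pays the second-highest bid, $63.
Payoff = value − price = $311 − $63 = $248.

$248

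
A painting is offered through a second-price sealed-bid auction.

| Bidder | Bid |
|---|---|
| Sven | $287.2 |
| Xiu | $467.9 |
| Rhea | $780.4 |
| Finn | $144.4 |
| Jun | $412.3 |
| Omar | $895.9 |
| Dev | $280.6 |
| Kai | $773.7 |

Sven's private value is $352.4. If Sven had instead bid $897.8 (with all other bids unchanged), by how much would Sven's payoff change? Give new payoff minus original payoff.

The highest bid among the other bidders is $895.9; Sven's bid doesn't change that.
Original bid $287.2: Sven is not highest (top rival bid is $895.9); payoff $0.
Alternative bid $897.8: Sven is highest, pays the top rival bid $895.9; payoff $352.4 − $895.9 = −$543.5.
Change in payoff = −$543.5 − ($0) = −$543.5.

−$543.5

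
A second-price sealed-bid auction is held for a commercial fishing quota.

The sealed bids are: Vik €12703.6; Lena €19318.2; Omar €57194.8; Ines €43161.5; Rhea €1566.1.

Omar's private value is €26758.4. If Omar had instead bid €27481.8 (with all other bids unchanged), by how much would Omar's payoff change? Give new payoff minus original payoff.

€16403.1

The highest bid among the other bidders is €43161.5; Omar's bid doesn't change that.
Original bid €57194.8: Omar is highest, pays the top rival bid €43161.5; payoff €26758.4 − €43161.5 = −€16403.1.
Alternative bid €27481.8: Omar is not highest (top rival bid is €43161.5); payoff €0.
Change in payoff = €0 − (−€16403.1) = €16403.1.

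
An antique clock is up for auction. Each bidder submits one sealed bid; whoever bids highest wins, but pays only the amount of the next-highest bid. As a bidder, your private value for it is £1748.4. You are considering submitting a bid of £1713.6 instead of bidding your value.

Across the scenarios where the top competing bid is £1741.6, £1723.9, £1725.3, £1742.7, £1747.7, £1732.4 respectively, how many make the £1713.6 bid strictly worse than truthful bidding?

6

The deviation hurts exactly when the highest competing bid lies strictly between £1713.6 and £1748.4 — underbidding then forfeits a profitable win.
£1741.6: inside the interval → strictly worse (loss £6.8).
£1723.9: inside the interval → strictly worse (loss £24.5).
£1725.3: inside the interval → strictly worse (loss £23.1).
£1742.7: inside the interval → strictly worse (loss £5.7).
£1747.7: inside the interval → strictly worse (loss £0.7).
£1732.4: inside the interval → strictly worse (loss £16).
Count: 6.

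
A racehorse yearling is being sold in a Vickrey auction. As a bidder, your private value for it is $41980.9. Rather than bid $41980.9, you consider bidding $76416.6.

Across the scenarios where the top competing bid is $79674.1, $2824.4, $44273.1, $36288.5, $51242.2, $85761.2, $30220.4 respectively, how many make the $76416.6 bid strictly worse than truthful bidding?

2

The deviation hurts exactly when the highest competing bid lies strictly between $41980.9 and $76416.6 — overbidding then wins at a price above your value.
$79674.1: above both → same outcome either way.
$2824.4: below both → same outcome either way.
$44273.1: inside the interval → strictly worse (loss $2292.2).
$36288.5: below both → same outcome either way.
$51242.2: inside the interval → strictly worse (loss $9261.3).
$85761.2: above both → same outcome either way.
$30220.4: below both → same outcome either way.
Count: 2.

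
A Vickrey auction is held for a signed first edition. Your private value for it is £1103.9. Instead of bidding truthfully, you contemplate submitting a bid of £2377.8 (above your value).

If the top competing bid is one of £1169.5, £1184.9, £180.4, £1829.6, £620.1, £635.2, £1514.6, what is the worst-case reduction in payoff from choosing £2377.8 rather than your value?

£725.7

£1169.5: truthful gives £0, deviation gives −£65.6 → loss £65.6.
£1184.9: truthful gives £0, deviation gives −£81 → loss £81.
£180.4: same outcome either way → loss £0.
£1829.6: truthful gives £0, deviation gives −£725.7 → loss £725.7.
£620.1: same outcome either way → loss £0.
£635.2: same outcome either way → loss £0.
£1514.6: truthful gives £0, deviation gives −£410.7 → loss £410.7.
Maximum loss: £725.7.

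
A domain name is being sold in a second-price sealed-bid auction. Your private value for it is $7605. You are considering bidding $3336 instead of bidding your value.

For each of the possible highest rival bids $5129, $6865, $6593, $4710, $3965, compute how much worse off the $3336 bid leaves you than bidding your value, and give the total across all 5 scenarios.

$10763

The deviation costs you only when the competing bid falls strictly between $3336 and $7605; elsewhere both bids give the same outcome.
$5129: truthful payoff $2476, deviation payoff $0 → loss $2476.
$6865: truthful payoff $740, deviation payoff $0 → loss $740.
$6593: truthful payoff $1012, deviation payoff $0 → loss $1012.
$4710: truthful payoff $2895, deviation payoff $0 → loss $2895.
$3965: truthful payoff $3640, deviation payoff $0 → loss $3640.
Total loss = $2476 + $740 + $1012 + $2895 + $3640 = $10763.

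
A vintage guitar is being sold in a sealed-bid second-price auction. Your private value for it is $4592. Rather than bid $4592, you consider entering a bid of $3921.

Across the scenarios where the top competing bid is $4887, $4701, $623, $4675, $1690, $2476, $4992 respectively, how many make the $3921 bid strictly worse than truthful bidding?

The deviation hurts exactly when the highest competing bid lies strictly between $3921 and $4592 — underbidding then forfeits a profitable win.
$4887: above both → same outcome either way.
$4701: above both → same outcome either way.
$623: below both → same outcome either way.
$4675: above both → same outcome either way.
$1690: below both → same outcome either way.
$2476: below both → same outcome either way.
$4992: above both → same outcome either way.
Count: 0.

0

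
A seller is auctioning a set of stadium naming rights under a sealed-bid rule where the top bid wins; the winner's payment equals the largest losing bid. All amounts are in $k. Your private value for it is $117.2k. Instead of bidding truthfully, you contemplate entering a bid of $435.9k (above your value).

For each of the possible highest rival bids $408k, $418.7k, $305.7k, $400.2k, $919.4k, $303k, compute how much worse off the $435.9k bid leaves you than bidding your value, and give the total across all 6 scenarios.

The deviation costs you only when the competing bid falls strictly between $117.2k and $435.9k; elsewhere both bids give the same outcome.
$408k: truthful payoff $0k, deviation payoff −$290.8k → loss $290.8k.
$418.7k: truthful payoff $0k, deviation payoff −$301.5k → loss $301.5k.
$305.7k: truthful payoff $0k, deviation payoff −$188.5k → loss $188.5k.
$400.2k: truthful payoff $0k, deviation payoff −$283k → loss $283k.
$919.4k: outcomes coincide → loss $0k.
$303k: truthful payoff $0k, deviation payoff −$185.8k → loss $185.8k.
Total loss = $290.8k + $301.5k + $188.5k + $283k + $185.8k = $1249.6k.
Truthful bidding weakly dominates here: raising your bid can only win items priced above your value, and lowering it can only forfeit items priced below.

$1249.6k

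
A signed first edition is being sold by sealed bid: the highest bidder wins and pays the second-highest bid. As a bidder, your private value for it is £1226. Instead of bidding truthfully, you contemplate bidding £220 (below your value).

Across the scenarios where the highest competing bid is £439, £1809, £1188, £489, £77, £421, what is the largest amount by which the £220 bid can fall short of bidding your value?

£805

£439: truthful gives £787, deviation gives £0 → loss £787.
£1809: same outcome either way → loss £0.
£1188: truthful gives £38, deviation gives £0 → loss £38.
£489: truthful gives £737, deviation gives £0 → loss £737.
£77: same outcome either way → loss £0.
£421: truthful gives £805, deviation gives £0 → loss £805.
Maximum loss: £805.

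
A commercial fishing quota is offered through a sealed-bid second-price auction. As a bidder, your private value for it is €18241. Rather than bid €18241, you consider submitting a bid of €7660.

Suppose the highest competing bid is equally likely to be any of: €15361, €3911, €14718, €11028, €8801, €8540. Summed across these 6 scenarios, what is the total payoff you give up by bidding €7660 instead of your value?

€32757

The deviation costs you only when the competing bid falls strictly between €7660 and €18241; elsewhere both bids give the same outcome.
€15361: truthful payoff €2880, deviation payoff €0 → loss €2880.
€3911: outcomes coincide → loss €0.
€14718: truthful payoff €3523, deviation payoff €0 → loss €3523.
€11028: truthful payoff €7213, deviation payoff €0 → loss €7213.
€8801: truthful payoff €9440, deviation payoff €0 → loss €9440.
€8540: truthful payoff €9701, deviation payoff €0 → loss €9701.
Total loss = €2880 + €3523 + €7213 + €9440 + €9701 = €32757.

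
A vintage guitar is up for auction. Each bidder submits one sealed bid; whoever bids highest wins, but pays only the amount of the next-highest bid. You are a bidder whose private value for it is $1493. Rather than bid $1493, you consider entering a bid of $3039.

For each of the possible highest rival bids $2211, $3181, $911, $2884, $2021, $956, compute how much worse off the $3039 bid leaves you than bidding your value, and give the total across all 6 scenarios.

$2637

The deviation costs you only when the competing bid falls strictly between $1493 and $3039; elsewhere both bids give the same outcome.
$2211: truthful payoff $0, deviation payoff −$718 → loss $718.
$3181: outcomes coincide → loss $0.
$911: outcomes coincide → loss $0.
$2884: truthful payoff $0, deviation payoff −$1391 → loss $1391.
$2021: truthful payoff $0, deviation payoff −$528 → loss $528.
$956: outcomes coincide → loss $0.
Total loss = $718 + $1391 + $528 = $2637.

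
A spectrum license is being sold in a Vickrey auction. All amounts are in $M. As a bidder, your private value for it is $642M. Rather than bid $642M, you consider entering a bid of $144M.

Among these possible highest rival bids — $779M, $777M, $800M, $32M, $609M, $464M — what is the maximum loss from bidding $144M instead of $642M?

$178M

$779M: same outcome either way → loss $0M.
$777M: same outcome either way → loss $0M.
$800M: same outcome either way → loss $0M.
$32M: same outcome either way → loss $0M.
$609M: truthful gives $33M, deviation gives $0M → loss $33M.
$464M: truthful gives $178M, deviation gives $0M → loss $178M.
Maximum loss: $178M.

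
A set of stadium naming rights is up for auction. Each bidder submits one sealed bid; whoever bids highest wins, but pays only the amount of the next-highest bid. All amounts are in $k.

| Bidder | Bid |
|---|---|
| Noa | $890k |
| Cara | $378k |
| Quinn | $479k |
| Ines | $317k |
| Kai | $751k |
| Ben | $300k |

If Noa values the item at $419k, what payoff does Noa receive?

Highest bid: Noa at $890k, so Noa wins.
Second-highest bid: Kai at $751k — that is the price the winner pays.
Noa's payoff = value − price = $419k − $751k = −$332k.

−$332k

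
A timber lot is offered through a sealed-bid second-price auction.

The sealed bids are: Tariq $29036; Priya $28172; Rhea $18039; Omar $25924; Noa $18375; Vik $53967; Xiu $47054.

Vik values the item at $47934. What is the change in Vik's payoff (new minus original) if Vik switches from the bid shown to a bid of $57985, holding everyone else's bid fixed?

$0

The highest bid among the other bidders is $47054; Vik's bid doesn't change that.
Original bid $53967: Vik is highest, pays the top rival bid $47054; payoff $47934 − $47054 = $880.
Alternative bid $57985: Vik is highest, pays the top rival bid $47054; payoff $47934 − $47054 = $880.
Change in payoff = $880 − ($880) = $0.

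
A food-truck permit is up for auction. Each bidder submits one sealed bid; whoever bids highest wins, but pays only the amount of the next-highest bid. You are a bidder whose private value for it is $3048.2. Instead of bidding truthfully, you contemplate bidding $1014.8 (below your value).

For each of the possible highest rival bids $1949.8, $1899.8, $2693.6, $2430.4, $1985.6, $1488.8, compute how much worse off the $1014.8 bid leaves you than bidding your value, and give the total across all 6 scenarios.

The deviation costs you only when the competing bid falls strictly between $1014.8 and $3048.2; elsewhere both bids give the same outcome.
$1949.8: truthful payoff $1098.4, deviation payoff $0 → loss $1098.4.
$1899.8: truthful payoff $1148.4, deviation payoff $0 → loss $1148.4.
$2693.6: truthful payoff $354.6, deviation payoff $0 → loss $354.6.
$2430.4: truthful payoff $617.8, deviation payoff $0 → loss $617.8.
$1985.6: truthful payoff $1062.6, deviation payoff $0 → loss $1062.6.
$1488.8: truthful payoff $1559.4, deviation payoff $0 → loss $1559.4.
Total loss = $1098.4 + $1148.4 + $354.6 + $617.8 + $1062.6 + $1559.4 = $5841.2.

$5841.2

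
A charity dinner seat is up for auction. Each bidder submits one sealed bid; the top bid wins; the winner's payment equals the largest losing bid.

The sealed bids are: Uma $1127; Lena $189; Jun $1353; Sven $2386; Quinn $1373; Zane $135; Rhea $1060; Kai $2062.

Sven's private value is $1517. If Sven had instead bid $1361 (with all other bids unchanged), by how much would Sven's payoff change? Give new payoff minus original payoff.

$545

The highest bid among the other bidders is $2062; Sven's bid doesn't change that.
Original bid $2386: Sven is highest, pays the top rival bid $2062; payoff $1517 − $2062 = −$545.
Alternative bid $1361: Sven is not highest (top rival bid is $2062); payoff $0.
Change in payoff = $0 − (−$545) = $545.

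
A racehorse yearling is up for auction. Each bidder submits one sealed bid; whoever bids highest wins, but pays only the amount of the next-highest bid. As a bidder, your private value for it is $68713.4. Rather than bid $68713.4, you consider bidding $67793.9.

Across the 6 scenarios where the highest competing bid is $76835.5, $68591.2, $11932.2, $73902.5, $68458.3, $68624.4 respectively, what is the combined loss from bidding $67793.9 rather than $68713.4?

$466.3

The deviation costs you only when the competing bid falls strictly between $67793.9 and $68713.4; elsewhere both bids give the same outcome.
$76835.5: outcomes coincide → loss $0.
$68591.2: truthful payoff $122.2, deviation payoff $0 → loss $122.2.
$11932.2: outcomes coincide → loss $0.
$73902.5: outcomes coincide → loss $0.
$68458.3: truthful payoff $255.1, deviation payoff $0 → loss $255.1.
$68624.4: truthful payoff $89, deviation payoff $0 → loss $89.
Total loss = $122.2 + $255.1 + $89 = $466.3.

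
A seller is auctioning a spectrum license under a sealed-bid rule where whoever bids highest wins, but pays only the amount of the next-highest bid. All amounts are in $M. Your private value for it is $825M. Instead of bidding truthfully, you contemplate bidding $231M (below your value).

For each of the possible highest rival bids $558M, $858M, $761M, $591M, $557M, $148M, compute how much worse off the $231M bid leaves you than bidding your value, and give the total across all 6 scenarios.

The deviation costs you only when the competing bid falls strictly between $231M and $825M; elsewhere both bids give the same outcome.
$558M: truthful payoff $267M, deviation payoff $0M → loss $267M.
$858M: outcomes coincide → loss $0M.
$761M: truthful payoff $64M, deviation payoff $0M → loss $64M.
$591M: truthful payoff $234M, deviation payoff $0M → loss $234M.
$557M: truthful payoff $268M, deviation payoff $0M → loss $268M.
$148M: outcomes coincide → loss $0M.
Total loss = $267M + $64M + $234M + $268M = $833M.
In a second-price auction your bid sets only whether you win, not what you pay, so bidding your true value is weakly dominant.

$833M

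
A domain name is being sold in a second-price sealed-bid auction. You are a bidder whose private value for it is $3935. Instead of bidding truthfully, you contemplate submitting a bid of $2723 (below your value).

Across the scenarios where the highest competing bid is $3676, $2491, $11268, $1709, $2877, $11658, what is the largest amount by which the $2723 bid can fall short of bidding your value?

$3676: truthful gives $259, deviation gives $0 → loss $259.
$2491: same outcome either way → loss $0.
$11268: same outcome either way → loss $0.
$1709: same outcome either way → loss $0.
$2877: truthful gives $1058, deviation gives $0 → loss $1058.
$11658: same outcome either way → loss $0.
Maximum loss: $1058.

$1058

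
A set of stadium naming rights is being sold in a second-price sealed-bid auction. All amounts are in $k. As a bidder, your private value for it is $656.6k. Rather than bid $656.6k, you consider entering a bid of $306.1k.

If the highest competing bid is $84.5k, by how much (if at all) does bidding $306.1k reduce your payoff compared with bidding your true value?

$0k

Bidding your value $656.6k: you win (since $656.6k > $84.5k) and pay $84.5k. Payoff $572.1k.
Bidding $306.1k: you win and pay $84.5k. Payoff $656.6k − $84.5k = $572.1k.
Difference = $572.1k − $572.1k = $0k; both bids lead to the same outcome because the competing bid is below both your value and your alternative bid.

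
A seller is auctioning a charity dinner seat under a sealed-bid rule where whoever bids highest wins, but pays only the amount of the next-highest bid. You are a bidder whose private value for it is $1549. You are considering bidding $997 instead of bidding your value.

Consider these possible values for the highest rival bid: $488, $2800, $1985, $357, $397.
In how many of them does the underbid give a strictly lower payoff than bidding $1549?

0

The deviation hurts exactly when the highest competing bid lies strictly between $997 and $1549 — underbidding then forfeits a profitable win.
$488: below both → same outcome either way.
$2800: above both → same outcome either way.
$1985: above both → same outcome either way.
$357: below both → same outcome either way.
$397: below both → same outcome either way.
Count: 0.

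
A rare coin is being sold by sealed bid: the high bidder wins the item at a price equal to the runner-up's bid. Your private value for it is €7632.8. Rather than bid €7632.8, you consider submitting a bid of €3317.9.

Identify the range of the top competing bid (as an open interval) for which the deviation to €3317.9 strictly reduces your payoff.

(€3317.9, €7632.8)

If the competing bid is below €3317.9, both bids win at the same price — no difference.
If it is above €7632.8, both bids lose — no difference.
If it lies strictly between €3317.9 and €7632.8, bidding your value wins at a price below your value (positive payoff) while bidding €3317.9 loses (payoff 0).
So the deviation strictly hurts on the open interval (€3317.9, €7632.8).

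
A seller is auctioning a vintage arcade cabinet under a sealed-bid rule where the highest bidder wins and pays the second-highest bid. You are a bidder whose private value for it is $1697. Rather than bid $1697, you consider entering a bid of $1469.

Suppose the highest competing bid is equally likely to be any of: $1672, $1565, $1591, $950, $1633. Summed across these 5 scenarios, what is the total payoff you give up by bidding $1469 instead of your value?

The deviation costs you only when the competing bid falls strictly between $1469 and $1697; elsewhere both bids give the same outcome.
$1672: truthful payoff $25, deviation payoff $0 → loss $25.
$1565: truthful payoff $132, deviation payoff $0 → loss $132.
$1591: truthful payoff $106, deviation payoff $0 → loss $106.
$950: outcomes coincide → loss $0.
$1633: truthful payoff $64, deviation payoff $0 → loss $64.
Total loss = $25 + $132 + $106 + $64 = $327.

$327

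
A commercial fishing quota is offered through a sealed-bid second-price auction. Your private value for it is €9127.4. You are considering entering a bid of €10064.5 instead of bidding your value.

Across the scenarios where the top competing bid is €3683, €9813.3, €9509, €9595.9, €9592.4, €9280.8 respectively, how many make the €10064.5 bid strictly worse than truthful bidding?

The deviation hurts exactly when the highest competing bid lies strictly between €9127.4 and €10064.5 — overbidding then wins at a price above your value.
€3683: below both → same outcome either way.
€9813.3: inside the interval → strictly worse (loss €685.9).
€9509: inside the interval → strictly worse (loss €381.6).
€9595.9: inside the interval → strictly worse (loss €468.5).
€9592.4: inside the interval → strictly worse (loss €465).
€9280.8: inside the interval → strictly worse (loss €153.4).
Count: 5.

5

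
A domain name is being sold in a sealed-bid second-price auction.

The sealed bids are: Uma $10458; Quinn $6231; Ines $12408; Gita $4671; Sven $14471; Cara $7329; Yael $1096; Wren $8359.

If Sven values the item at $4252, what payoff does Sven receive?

Highest bid: Sven at $14471, so Sven wins.
Second-highest bid: Ines at $12408 — that is the price the winner pays.
Sven's payoff = value − price = $4252 − $12408 = −$8156.

−$8156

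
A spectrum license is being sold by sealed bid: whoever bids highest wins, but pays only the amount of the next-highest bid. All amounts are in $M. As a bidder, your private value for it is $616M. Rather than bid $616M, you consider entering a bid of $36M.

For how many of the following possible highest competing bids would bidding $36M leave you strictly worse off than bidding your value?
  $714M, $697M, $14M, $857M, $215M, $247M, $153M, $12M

The deviation hurts exactly when the highest competing bid lies strictly between $36M and $616M — underbidding then forfeits a profitable win.
$714M: above both → same outcome either way.
$697M: above both → same outcome either way.
$14M: below both → same outcome either way.
$857M: above both → same outcome either way.
$215M: inside the interval → strictly worse (loss $401M).
$247M: inside the interval → strictly worse (loss $369M).
$153M: inside the interval → strictly worse (loss $463M).
$12M: below both → same outcome either way.
Count: 3.

3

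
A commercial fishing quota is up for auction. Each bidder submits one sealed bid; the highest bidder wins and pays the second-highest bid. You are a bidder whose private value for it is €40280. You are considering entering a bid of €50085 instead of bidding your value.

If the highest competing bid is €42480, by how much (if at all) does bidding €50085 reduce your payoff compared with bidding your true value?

€2200

Bidding your value €40280: you lose (since €40280 < €42480). Payoff €0.
Bidding €50085: you win and pay €42480. Payoff €40280 − €42480 = −€2200.
The competing bid €42480 lies between your value and your inflated bid, so overbidding wins an item priced above your value.
Loss from deviating = €0 − (−€2200) = €2200.
In a second-price auction your bid sets only whether you win, not what you pay, so bidding your true value is weakly dominant.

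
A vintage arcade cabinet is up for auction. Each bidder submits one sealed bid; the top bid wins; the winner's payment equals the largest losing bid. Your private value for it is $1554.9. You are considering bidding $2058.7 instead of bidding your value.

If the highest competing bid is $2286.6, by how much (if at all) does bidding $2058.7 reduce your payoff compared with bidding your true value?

Bidding your value $1554.9: you lose (since $1554.9 < $2286.6). Payoff $0.
Bidding $2058.7: you lose. Payoff $0.
Difference = $0 − $0 = $0; both bids lead to the same outcome because the competing bid is above both your value and your alternative bid.
Because the price is fixed by the runner-up's bid, deviating from your value can only change a good outcome into a bad one — never the reverse.

$0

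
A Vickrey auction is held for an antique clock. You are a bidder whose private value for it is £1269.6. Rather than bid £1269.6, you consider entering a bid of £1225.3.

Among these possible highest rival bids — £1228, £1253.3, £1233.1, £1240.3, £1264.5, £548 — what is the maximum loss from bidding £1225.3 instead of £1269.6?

£1228: truthful gives £41.6, deviation gives £0 → loss £41.6.
£1253.3: truthful gives £16.3, deviation gives £0 → loss £16.3.
£1233.1: truthful gives £36.5, deviation gives £0 → loss £36.5.
£1240.3: truthful gives £29.3, deviation gives £0 → loss £29.3.
£1264.5: truthful gives £5.1, deviation gives £0 → loss £5.1.
£548: same outcome either way → loss £0.
Maximum loss: £41.6.

£41.6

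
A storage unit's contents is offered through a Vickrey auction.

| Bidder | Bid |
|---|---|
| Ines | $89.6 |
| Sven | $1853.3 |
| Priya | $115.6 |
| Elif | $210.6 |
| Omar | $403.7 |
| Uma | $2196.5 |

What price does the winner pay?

Highest bid: Uma at $2196.5, so Uma wins.
Second-highest bid: Sven at $1853.3 — that is the price the winner pays.

$1853.3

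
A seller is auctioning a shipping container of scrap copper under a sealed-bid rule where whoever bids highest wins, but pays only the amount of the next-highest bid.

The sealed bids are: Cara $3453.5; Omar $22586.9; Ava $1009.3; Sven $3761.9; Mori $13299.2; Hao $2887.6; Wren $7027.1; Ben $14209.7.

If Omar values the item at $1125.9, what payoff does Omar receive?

−$13083.8

Highest bid: Omar at $22586.9, so Omar wins.
Second-highest bid: Ben at $14209.7 — that is the price the winner pays.
Omar's payoff = value − price = $1125.9 − $14209.7 = −$13083.8.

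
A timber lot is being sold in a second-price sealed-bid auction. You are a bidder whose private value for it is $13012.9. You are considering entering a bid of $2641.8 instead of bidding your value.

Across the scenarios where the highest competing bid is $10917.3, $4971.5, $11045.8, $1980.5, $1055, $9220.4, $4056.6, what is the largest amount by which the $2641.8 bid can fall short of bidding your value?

$10917.3: truthful gives $2095.6, deviation gives $0 → loss $2095.6.
$4971.5: truthful gives $8041.4, deviation gives $0 → loss $8041.4.
$11045.8: truthful gives $1967.1, deviation gives $0 → loss $1967.1.
$1980.5: same outcome either way → loss $0.
$1055: same outcome either way → loss $0.
$9220.4: truthful gives $3792.5, deviation gives $0 → loss $3792.5.
$4056.6: truthful gives $8956.3, deviation gives $0 → loss $8956.3.
Maximum loss: $8956.3.

$8956.3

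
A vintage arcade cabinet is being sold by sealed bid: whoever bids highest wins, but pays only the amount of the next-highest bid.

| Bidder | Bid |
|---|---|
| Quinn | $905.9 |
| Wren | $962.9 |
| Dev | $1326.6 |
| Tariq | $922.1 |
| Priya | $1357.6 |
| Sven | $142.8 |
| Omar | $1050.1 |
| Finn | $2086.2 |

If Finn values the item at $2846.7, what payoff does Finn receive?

Highest bid: Finn at $2086.2, so Finn wins.
Second-highest bid: Priya at $1357.6 — that is the price the winner pays.
Finn's payoff = value − price = $2846.7 − $1357.6 = $1489.1.

$1489.1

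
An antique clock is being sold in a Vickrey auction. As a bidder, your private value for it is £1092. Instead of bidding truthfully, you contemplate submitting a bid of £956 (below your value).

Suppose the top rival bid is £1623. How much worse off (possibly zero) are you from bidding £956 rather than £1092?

£0

Bidding your value £1092: you lose (since £1092 < £1623). Payoff £0.
Bidding £956: you lose. Payoff £0.
Difference = £0 − £0 = £0; both bids lead to the same outcome because the competing bid is above both your value and your alternative bid.
In a second-price auction your bid sets only whether you win, not what you pay, so bidding your true value is weakly dominant.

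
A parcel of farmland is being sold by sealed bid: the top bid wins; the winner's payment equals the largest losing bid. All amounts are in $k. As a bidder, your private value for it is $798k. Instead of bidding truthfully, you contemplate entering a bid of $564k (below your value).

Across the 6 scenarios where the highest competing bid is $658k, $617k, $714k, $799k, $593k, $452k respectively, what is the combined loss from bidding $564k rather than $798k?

The deviation costs you only when the competing bid falls strictly between $564k and $798k; elsewhere both bids give the same outcome.
$658k: truthful payoff $140k, deviation payoff $0k → loss $140k.
$617k: truthful payoff $181k, deviation payoff $0k → loss $181k.
$714k: truthful payoff $84k, deviation payoff $0k → loss $84k.
$799k: outcomes coincide → loss $0k.
$593k: truthful payoff $205k, deviation payoff $0k → loss $205k.
$452k: outcomes coincide → loss $0k.
Total loss = $140k + $181k + $84k + $205k = $610k.
In a second-price auction your bid sets only whether you win, not what you pay, so bidding your true value is weakly dominant.

$610k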